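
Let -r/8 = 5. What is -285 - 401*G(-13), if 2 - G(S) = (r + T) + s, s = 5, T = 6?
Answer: -12716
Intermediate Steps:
r = -40 (r = -8*5 = -40)
G(S) = 31 (G(S) = 2 - ((-40 + 6) + 5) = 2 - (-34 + 5) = 2 - 1*(-29) = 2 + 29 = 31)
-285 - 401*G(-13) = -285 - 401*31 = -285 - 12431 = -12716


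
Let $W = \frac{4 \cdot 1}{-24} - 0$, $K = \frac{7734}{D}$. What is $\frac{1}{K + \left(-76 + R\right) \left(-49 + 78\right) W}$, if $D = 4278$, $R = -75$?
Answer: $\frac{4278}{3129961} \approx 0.0013668$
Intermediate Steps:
$K = \frac{1289}{713}$ ($K = \frac{7734}{4278} = 7734 \cdot \frac{1}{4278} = \frac{1289}{713} \approx 1.8079$)
$W = - \frac{1}{6}$ ($W = 4 \left(- \frac{1}{24}\right) + 0 = - \frac{1}{6} + 0 = - \frac{1}{6} \approx -0.16667$)
$\frac{1}{K + \left(-76 + R\right) \left(-49 + 78\right) W} = \frac{1}{\frac{1289}{713} + \left(-76 - 75\right) \left(-49 + 78\right) \left(- \frac{1}{6}\right)} = \frac{1}{\frac{1289}{713} + \left(-151\right) 29 \left(- \frac{1}{6}\right)} = \frac{1}{\frac{1289}{713} - - \frac{4379}{6}} = \frac{1}{\frac{1289}{713} + \frac{4379}{6}} = \frac{1}{\frac{3129961}{4278}} = \frac{4278}{3129961}$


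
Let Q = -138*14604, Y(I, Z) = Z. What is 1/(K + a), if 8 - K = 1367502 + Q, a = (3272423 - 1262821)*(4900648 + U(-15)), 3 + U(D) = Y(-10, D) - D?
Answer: 1/9848346641148 ≈ 1.0154e-13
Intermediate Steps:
Q = -2015352
U(D) = -3 (U(D) = -3 + (D - D) = -3 + 0 = -3)
a = 9848345993290 (a = (3272423 - 1262821)*(4900648 - 3) = 2009602*4900645 = 9848345993290)
K = 647858 (K = 8 - (1367502 - 2015352) = 8 - 1*(-647850) = 8 + 647850 = 647858)
1/(K + a) = 1/(647858 + 9848345993290) = 1/9848346641148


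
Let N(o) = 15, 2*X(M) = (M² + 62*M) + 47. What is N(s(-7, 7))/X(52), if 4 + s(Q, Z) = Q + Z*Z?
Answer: 6/1195 ≈ 0.0050209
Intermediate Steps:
s(Q, Z) = -4 + Q + Z² (s(Q, Z) = -4 + (Q + Z*Z) = -4 + (Q + Z²) = -4 + Q + Z²)
X(M) = 47/2 + M²/2 + 31*M (X(M) = ((M² + 62*M) + 47)/2 = (47 + M² + 62*M)/2 = 47/2 + M²/2 + 31*M)
N(s(-7, 7))/X(52) = 15/(47/2 + (½)*52² + 31*52) = 15/(47/2 + (½)*2704 + 1612) = 15/(47/2 + 1352 + 1612) = 15/(5975/2) = 15*(2/5975) = 6/1195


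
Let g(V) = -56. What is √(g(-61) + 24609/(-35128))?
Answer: I*√17491785614/17564 ≈ 7.53*I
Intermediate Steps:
√(g(-61) + 24609/(-35128)) = √(-56 + 24609/(-35128)) = √(-56 + 24609*(-1/35128)) = √(-56 - 24609/35128) = √(-1991777/35128) = I*√17491785614/17564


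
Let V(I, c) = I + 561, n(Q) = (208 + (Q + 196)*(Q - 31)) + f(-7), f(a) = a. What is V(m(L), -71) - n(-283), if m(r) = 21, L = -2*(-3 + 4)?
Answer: -26937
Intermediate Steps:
L = -2 (L = -2*1 = -2)
n(Q) = 201 + (-31 + Q)*(196 + Q) (n(Q) = (208 + (Q + 196)*(Q - 31)) - 7 = (208 + (196 + Q)*(-31 + Q)) - 7 = (208 + (-31 + Q)*(196 + Q)) - 7 = 201 + (-31 + Q)*(196 + Q))
V(I, c) = 561 + I
V(m(L), -71) - n(-283) = (561 + 21) - (-5875 + (-283)² + 165*(-283)) = 582 - (-5875 + 80089 - 46695) = 582 - 1*27519 = 582 - 27519 = -26937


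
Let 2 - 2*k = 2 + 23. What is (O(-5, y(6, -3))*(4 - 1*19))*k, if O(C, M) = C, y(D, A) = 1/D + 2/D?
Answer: -1725/2 ≈ -862.50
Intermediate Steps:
y(D, A) = 3/D (y(D, A) = 1/D + 2/D = 3/D)
k = -23/2 (k = 1 - (2 + 23)/2 = 1 - ½*25 = 1 - 25/2 = -23/2 ≈ -11.500)
(O(-5, y(6, -3))*(4 - 1*19))*k = -5*(4 - 1*19)*(-23/2) = -5*(4 - 19)*(-23/2) = -5*(-15)*(-23/2) = 75*(-23/2) = -1725/2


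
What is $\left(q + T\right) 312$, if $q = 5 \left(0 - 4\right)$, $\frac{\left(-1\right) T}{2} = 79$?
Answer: $-55536$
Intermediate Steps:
$T = -158$ ($T = \left(-2\right) 79 = -158$)
$q = -20$ ($q = 5 \left(-4\right) = -20$)
$\left(q + T\right) 312 = \left(-20 - 158\right) 312 = \left(-178\right) 312 = -55536$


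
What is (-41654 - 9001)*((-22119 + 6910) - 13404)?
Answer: 1449391515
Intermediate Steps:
(-41654 - 9001)*((-22119 + 6910) - 13404) = -50655*(-15209 - 13404) = -50655*(-28613) = 1449391515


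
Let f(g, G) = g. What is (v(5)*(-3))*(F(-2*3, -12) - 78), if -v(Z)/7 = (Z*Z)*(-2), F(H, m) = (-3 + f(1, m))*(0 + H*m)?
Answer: 233100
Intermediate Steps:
F(H, m) = -2*H*m (F(H, m) = (-3 + 1)*(0 + H*m) = -2*H*m)
v(Z) = 14*Z**2 (v(Z) = -7*Z*Z*(-2) = -7*Z**2*(-2) = -(-14)*Z**2 = 14*Z**2)
(v(5)*(-3))*(F(-2*3, -12) - 78) = ((14*5**2)*(-3))*(-2*(-2*3)*(-12) - 78) = ((14*25)*(-3))*(-2*(-6)*(-12) - 78) = (350*(-3))*(-144 - 78) = -1050*(-222) = 233100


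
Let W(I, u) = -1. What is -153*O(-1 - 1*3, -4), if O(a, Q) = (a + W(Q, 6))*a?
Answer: -3060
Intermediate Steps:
O(a, Q) = a*(-1 + a) (O(a, Q) = (a - 1)*a = (-1 + a)*a = a*(-1 + a))
-153*O(-1 - 1*3, -4) = -153*(-1 - 1*3)*(-1 + (-1 - 1*3)) = -153*(-1 - 3)*(-1 + (-1 - 3)) = -(-612)*(-1 - 4) = -(-612)*(-5) = -153*20 = -3060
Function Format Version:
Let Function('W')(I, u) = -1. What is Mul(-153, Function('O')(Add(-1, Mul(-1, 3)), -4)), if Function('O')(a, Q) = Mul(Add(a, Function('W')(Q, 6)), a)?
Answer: -3060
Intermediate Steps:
Function('O')(a, Q) = Mul(a, Add(-1, a)) (Function('O')(a, Q) = Mul(Add(a, -1), a) = Mul(Add(-1, a), a) = Mul(a, Add(-1, a)))
Mul(-153, Function('O')(Add(-1, Mul(-1, 3)), -4)) = Mul(-153, Mul(Add(-1, Mul(-1, 3)), Add(-1, Add(-1, Mul(-1, 3))))) = Mul(-153, Mul(Add(-1, -3), Add(-1, Add(-1, -3)))) = Mul(-153, Mul(-4, Add(-1, -4))) = Mul(-153, Mul(-4, -5)) = Mul(-153, 20) = -3060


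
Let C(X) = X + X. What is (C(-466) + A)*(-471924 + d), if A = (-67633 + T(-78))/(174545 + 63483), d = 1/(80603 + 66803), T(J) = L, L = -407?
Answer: 275661641640812383/626549203 ≈ 4.3997e+8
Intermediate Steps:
T(J) = -407
d = 1/147406 ≈ 6.7840e-6
A = -2430/8501 (A = (-67633 - 407)/(174545 + 63483) = -68040/238028 = -68040*1/238028 = -2430/8501 ≈ -0.28585)
C(X) = 2*X
(C(-466) + A)*(-471924 + d) = (2*(-466) - 2430/8501)*(-471924 + 1/147406) = (-932 - 2430/8501)*(-69564429143/147406) = -7925362/8501*(-69564429143/147406) = 275661641640812383/626549203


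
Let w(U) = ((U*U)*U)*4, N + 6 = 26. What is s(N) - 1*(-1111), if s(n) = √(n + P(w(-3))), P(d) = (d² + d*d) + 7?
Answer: 1111 + 3*√2595 ≈ 1263.8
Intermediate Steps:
N = 20 (N = -6 + 26 = 20)
w(U) = 4*U³ (w(U) = (U²*U)*4 = U³*4 = 4*U³)
P(d) = 7 + 2*d² (P(d) = (d² + d²) + 7 = 2*d² + 7 = 7 + 2*d²)
s(n) = √(23335 + n) (s(n) = √(n + (7 + 2*(4*(-3)³)²)) = √(n + (7 + 2*(4*(-27))²)) = √(n + (7 + 2*(-108)²)) = √(n + (7 + 2*11664)) = √(n + (7 + 23328)) = √(n + 23335) = √(23335 + n))
s(N) - 1*(-1111) = √(23335 + 20) - 1*(-1111) = √23355 + 1111 = 3*√2595 + 1111 = 1111 + 3*√2595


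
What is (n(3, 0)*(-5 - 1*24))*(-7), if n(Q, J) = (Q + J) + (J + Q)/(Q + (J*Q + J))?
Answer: 812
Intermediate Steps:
n(Q, J) = J + Q + (J + Q)/(J + Q + J*Q) (n(Q, J) = (J + Q) + (J + Q)/(Q + (J + J*Q)) = (J + Q) + (J + Q)/(J + Q + J*Q) = J + Q + (J + Q)/(J + Q + J*Q))
(n(3, 0)*(-5 - 1*24))*(-7) = (((0 + 3 + 0² + 3² + 0*3² + 3*0² + 2*0*3)/(0 + 3 + 0*3))*(-5 - 1*24))*(-7) = (((0 + 3 + 0 + 9 + 0*9 + 3*0 + 0)/(0 + 3 + 0))*(-5 - 24))*(-7) = (((0 + 3 + 0 + 9 + 0 + 0 + 0)/3)*(-29))*(-7) = (((⅓)*12)*(-29))*(-7) = (4*(-29))*(-7) = -116*(-7) = 812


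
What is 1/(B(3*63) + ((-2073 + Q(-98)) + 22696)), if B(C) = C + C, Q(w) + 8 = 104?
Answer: 1/21097 ≈ 4.7400e-5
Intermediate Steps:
Q(w) = 96 (Q(w) = -8 + 104 = 96)
B(C) = 2*C
1/(B(3*63) + ((-2073 + Q(-98)) + 22696)) = 1/(2*(3*63) + ((-2073 + 96) + 22696)) = 1/(2*189 + (-1977 + 22696)) = 1/(378 + 20719) = 1/21097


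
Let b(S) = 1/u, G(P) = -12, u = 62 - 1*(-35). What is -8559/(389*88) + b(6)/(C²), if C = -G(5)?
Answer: -14939735/59769072 ≈ -0.24996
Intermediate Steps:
u = 97 (u = 62 + 35 = 97)
C = 12 (C = -1*(-12) = 12)
b(S) = 1/97
-8559/(389*88) + b(6)/(C²) = -8559/(389*88) + 1/(97*(12²)) = -8559/34232 + (1/97)/144 = -8559*1/34232 + (1/97)*(1/144) = -8559/34232 + 1/13968 = -14939735/59769072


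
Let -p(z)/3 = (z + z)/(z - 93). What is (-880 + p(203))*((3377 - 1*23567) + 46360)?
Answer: -256513106/11 ≈ -2.3319e+7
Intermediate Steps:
p(z) = -6*z/(-93 + z) (p(z) = -3*(z + z)/(z - 93) = -3*2*z/(-93 + z) = -6*z/(-93 + z))
(-880 + p(203))*((3377 - 1*23567) + 46360) = (-880 - 6*203/(-93 + 203))*((3377 - 1*23567) + 46360) = (-880 - 6*203/110)*((3377 - 23567) + 46360) = (-880 - 6*203*1/110)*(-20190 + 46360) = (-880 - 609/55)*26170 = -49009/55*26170 = -256513106/11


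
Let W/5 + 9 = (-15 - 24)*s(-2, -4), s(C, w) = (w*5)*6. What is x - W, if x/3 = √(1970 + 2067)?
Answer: -23355 + 3*√4037 ≈ -23164.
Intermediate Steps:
s(C, w) = 30*w (s(C, w) = (5*w)*6 = 30*w)
W = 23355 (W = -45 + 5*((-15 - 24)*(30*(-4))) = -45 + 5*(-39*(-120)) = -45 + 5*4680 = -45 + 23400 = 23355)
x = 3*√4037 (x = 3*√(1970 + 2067) = 3*√4037 ≈ 190.61)
x - W = 3*√4037 - 1*23355 = 3*√4037 - 23355 = -23355 + 3*√4037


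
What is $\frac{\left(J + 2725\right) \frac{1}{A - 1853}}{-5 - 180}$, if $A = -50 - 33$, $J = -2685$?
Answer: $\frac{1}{8954} \approx 0.00011168$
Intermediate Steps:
$A = -83$ ($A = -50 - 33 = -83$)
$\frac{\left(J + 2725\right) \frac{1}{A - 1853}}{-5 - 180} = \frac{\left(-2685 + 2725\right) \frac{1}{-83 - 1853}}{-5 - 180} = \frac{40 \frac{1}{-83 - 1853}}{-5 - 180} = \frac{40 \frac{1}{-83 - 1853}}{-185} = \frac{40}{-1936} \left(- \frac{1}{185}\right) = 40 \left(- \frac{1}{1936}\right) \left(- \frac{1}{185}\right) = \left(- \frac{5}{242}\right) \left(- \frac{1}{185}\right) = \frac{1}{8954}$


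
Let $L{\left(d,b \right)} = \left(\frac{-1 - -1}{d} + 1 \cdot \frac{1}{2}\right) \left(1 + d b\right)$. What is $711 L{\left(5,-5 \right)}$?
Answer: $-8532$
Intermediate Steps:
$L{\left(d,b \right)} = \frac{1}{2} + \frac{b d}{2}$ ($L{\left(d,b \right)} = \left(\frac{-1 + 1}{d} + 1 \cdot \frac{1}{2}\right) \left(1 + b d\right) = \left(\frac{0}{d} + \frac{1}{2}\right) \left(1 + b d\right) = \left(0 + \frac{1}{2}\right) \left(1 + b d\right) = \frac{1 + b d}{2} = \frac{1}{2} + \frac{b d}{2}$)
$711 L{\left(5,-5 \right)} = 711 \left(\frac{1}{2} + \frac{1}{2} \left(-5\right) 5\right) = 711 \left(\frac{1}{2} - \frac{25}{2}\right) = 711 \left(-12\right) = -8532$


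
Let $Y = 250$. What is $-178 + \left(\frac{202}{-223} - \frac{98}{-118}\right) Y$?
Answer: $- \frac{2589696}{13157} \approx -196.83$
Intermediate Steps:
$-178 + \left(\frac{202}{-223} - \frac{98}{-118}\right) Y = -178 + \left(\frac{202}{-223} - \frac{98}{-118}\right) 250 = -178 + \left(202 \left(- \frac{1}{223}\right) - - \frac{49}{59}\right) 250 = -178 + \left(- \frac{202}{223} + \frac{49}{59}\right) 250 = -178 - \frac{247750}{13157} = - \frac{2589696}{13157}$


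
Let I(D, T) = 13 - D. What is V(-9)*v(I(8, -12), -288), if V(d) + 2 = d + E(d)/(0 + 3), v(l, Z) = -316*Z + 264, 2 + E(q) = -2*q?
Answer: -517208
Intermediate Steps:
E(q) = -2 - 2*q
v(l, Z) = 264 - 316*Z
V(d) = -8/3 + d/3 (V(d) = -2 + (d + (-2 - 2*d)/(0 + 3)) = -2 + (d + (-2 - 2*d)/3) = -2 + (d + (-⅔ - 2*d/3)) = -2 + (-⅔ + d/3) = -8/3 + d/3)
V(-9)*v(I(8, -12), -288) = (-8/3 + (⅓)*(-9))*(264 - 316*(-288)) = (-8/3 - 3)*(264 + 91008) = -17/3*91272 = -517208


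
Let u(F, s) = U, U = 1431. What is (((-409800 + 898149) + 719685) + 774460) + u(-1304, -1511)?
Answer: 1983925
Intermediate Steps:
u(F, s) = 1431
(((-409800 + 898149) + 719685) + 774460) + u(-1304, -1511) = (((-409800 + 898149) + 719685) + 774460) + 1431 = ((488349 + 719685) + 774460) + 1431 = (1208034 + 774460) + 1431 = 1982494 + 1431 = 1983925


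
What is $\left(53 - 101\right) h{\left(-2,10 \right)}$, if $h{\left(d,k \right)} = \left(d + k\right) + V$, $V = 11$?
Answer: $-912$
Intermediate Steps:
$h{\left(d,k \right)} = 11 + d + k$ ($h{\left(d,k \right)} = \left(d + k\right) + 11 = 11 + d + k$)
$\left(53 - 101\right) h{\left(-2,10 \right)} = \left(53 - 101\right) \left(11 - 2 + 10\right) = \left(-48\right) 19 = -912$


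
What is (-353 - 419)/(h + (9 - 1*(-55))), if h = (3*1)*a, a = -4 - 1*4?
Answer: -193/10 ≈ -19.300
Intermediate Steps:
a = -8 (a = -4 - 4 = -8)
h = -24 (h = (3*1)*(-8) = 3*(-8) = -24)
(-353 - 419)/(h + (9 - 1*(-55))) = (-353 - 419)/(-24 + (9 - 1*(-55))) = -772/(-24 + (9 + 55)) = -772/(-24 + 64) = -772/40 = -772*1/40 = -193/10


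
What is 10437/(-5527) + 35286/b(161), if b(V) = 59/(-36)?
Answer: -7021541775/326093 ≈ -21532.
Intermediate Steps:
b(V) = -59/36 (b(V) = 59*(-1/36) = -59/36)
10437/(-5527) + 35286/b(161) = 10437/(-5527) + 35286/(-59/36) = 10437*(-1/5527) + 35286*(-36/59) = -10437/5527 - 1270296/59 = -7021541775/326093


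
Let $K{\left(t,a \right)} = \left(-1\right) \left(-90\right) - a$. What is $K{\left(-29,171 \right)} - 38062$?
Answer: $-38143$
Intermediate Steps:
$K{\left(t,a \right)} = 90 - a$
$K{\left(-29,171 \right)} - 38062 = \left(90 - 171\right) - 38062 = -81 - 38062 = -38143$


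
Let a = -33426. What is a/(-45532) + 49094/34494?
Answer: 847086113/392645202 ≈ 2.1574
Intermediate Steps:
a/(-45532) + 49094/34494 = -33426/(-45532) + 49094/34494 = -33426*(-1/45532) + 49094*(1/34494) = 16713/22766 + 24547/17247 = 847086113/392645202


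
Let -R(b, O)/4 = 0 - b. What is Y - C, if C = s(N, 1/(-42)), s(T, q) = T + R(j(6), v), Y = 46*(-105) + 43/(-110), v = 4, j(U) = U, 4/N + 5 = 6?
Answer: -534423/110 ≈ -4858.4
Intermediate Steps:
N = 4 (N = 4/(-5 + 6) = 4/1 = 4*1 = 4)
R(b, O) = 4*b (R(b, O) = -4*(0 - b) = -(-4)*b = 4*b)
Y = -531343/110 (Y = -4830 + 43*(-1/110) = -4830 - 43/110 = -531343/110 ≈ -4830.4)
s(T, q) = 24 + T (s(T, q) = T + 4*6 = T + 24 = 24 + T)
C = 28 (C = 24 + 4 = 28)
Y - C = -531343/110 - 1*28 = -531343/110 - 28 = -534423/110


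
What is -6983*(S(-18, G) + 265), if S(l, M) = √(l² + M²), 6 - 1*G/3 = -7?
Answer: -1850495 - 20949*√205 ≈ -2.1504e+6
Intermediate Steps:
G = 39 (G = 18 - 3*(-7) = 18 + 21 = 39)
S(l, M) = √(M² + l²)
-6983*(S(-18, G) + 265) = -6983*(√(39² + (-18)²) + 265) = -6983*(√(1521 + 324) + 265) = -6983*(√1845 + 265) = -6983*(3*√205 + 265) = -6983*(265 + 3*√205) = -1850495 - 20949*√205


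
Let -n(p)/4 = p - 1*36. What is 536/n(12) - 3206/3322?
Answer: 92051/19932 ≈ 4.6183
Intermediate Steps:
n(p) = 144 - 4*p (n(p) = -4*(p - 1*36) = -4*(p - 36) = -4*(-36 + p) = 144 - 4*p)
536/n(12) - 3206/3322 = 536/(144 - 4*12) - 3206/3322 = 536/(144 - 48) - 3206*1/3322 = 536/96 - 1603/1661 = 536*(1/96) - 1603/1661 = 67/12 - 1603/1661 = 92051/19932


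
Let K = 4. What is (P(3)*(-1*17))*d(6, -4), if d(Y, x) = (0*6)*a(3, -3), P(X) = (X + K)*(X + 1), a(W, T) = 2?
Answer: 0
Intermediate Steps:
P(X) = (1 + X)*(4 + X) (P(X) = (X + 4)*(X + 1) = (4 + X)*(1 + X) = (1 + X)*(4 + X))
d(Y, x) = 0 (d(Y, x) = (0*6)*2 = 0*2 = 0)
(P(3)*(-1*17))*d(6, -4) = ((4 + 3² + 5*3)*(-1*17))*0 = ((4 + 9 + 15)*(-17))*0 = (28*(-17))*0 = -476*0 = 0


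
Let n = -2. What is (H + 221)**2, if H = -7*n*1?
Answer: 55225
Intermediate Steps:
H = 14 (H = -7*(-2)*1 = 14*1 = 14)
(H + 221)**2 = (14 + 221)**2 = 235**2 = 55225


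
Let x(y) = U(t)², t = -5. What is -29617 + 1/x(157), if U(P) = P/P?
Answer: -29616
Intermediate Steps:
U(P) = 1
x(y) = 1 (x(y) = 1² = 1)
-29617 + 1/x(157) = -29617 + 1/1 = -29617 + 1 = -29616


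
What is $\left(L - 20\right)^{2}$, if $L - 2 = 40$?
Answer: $484$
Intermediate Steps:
$L = 42$ ($L = 2 + 40 = 42$)
$\left(L - 20\right)^{2} = \left(42 - 20\right)^{2} = 22^{2} = 484$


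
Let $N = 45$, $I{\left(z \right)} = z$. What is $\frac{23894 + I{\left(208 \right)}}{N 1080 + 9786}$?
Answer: $\frac{4017}{9731} \approx 0.4128$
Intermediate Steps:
$\frac{23894 + I{\left(208 \right)}}{N 1080 + 9786} = \frac{23894 + 208}{45 \cdot 1080 + 9786} = \frac{24102}{48600 + 9786} = \frac{24102}{58386} = 24102 \cdot \frac{1}{58386} = \frac{4017}{9731}$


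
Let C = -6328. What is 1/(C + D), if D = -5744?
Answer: -1/12072 ≈ -8.2836e-5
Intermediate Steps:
1/(C + D) = 1/(-6328 - 5744) = 1/(-12072) = -1/12072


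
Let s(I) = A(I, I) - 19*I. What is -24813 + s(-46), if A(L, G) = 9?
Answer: -23930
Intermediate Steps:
s(I) = 9 - 19*I
-24813 + s(-46) = -24813 + (9 - 19*(-46)) = -24813 + (9 + 874) = -24813 + 883 = -23930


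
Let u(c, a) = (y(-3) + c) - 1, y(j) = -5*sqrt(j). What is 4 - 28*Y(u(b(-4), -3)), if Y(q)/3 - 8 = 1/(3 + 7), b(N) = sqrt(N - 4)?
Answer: -3382/5 ≈ -676.40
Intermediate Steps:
b(N) = sqrt(-4 + N)
u(c, a) = -1 + c - 5*I*sqrt(3) (u(c, a) = (-5*I*sqrt(3) + c) - 1 = (c - 5*I*sqrt(3)) - 1 = -1 + c - 5*I*sqrt(3))
Y(q) = 243/10 (Y(q) = 24 + 3/(3 + 7) = 24 + 3/10 = 243/10)
4 - 28*Y(u(b(-4), -3)) = 4 - 28*243/10 = 4 - 3402/5 = -3382/5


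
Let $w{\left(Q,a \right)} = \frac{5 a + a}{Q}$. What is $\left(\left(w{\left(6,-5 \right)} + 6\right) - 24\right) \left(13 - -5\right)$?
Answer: $-414$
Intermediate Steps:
$w{\left(Q,a \right)} = \frac{6 a}{Q}$
$\left(\left(w{\left(6,-5 \right)} + 6\right) - 24\right) \left(13 - -5\right) = \left(\left(6 \left(-5\right) \frac{1}{6} + 6\right) - 24\right) \left(13 - -5\right) = \left(\left(6 \left(-5\right) \frac{1}{6} + 6\right) - 24\right) \left(13 + 5\right) = \left(\left(-5 + 6\right) - 24\right) 18 = \left(1 - 24\right) 18 = \left(-23\right) 18 = -414$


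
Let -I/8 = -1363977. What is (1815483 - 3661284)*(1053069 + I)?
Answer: -22084796697885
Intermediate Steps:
I = 10911816 (I = -8*(-1363977) = 10911816)
(1815483 - 3661284)*(1053069 + I) = (1815483 - 3661284)*(1053069 + 10911816) = -1845801*11964885 = -22084796697885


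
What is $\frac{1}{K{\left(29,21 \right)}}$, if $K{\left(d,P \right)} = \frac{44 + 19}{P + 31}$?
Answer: $\frac{52}{63} \approx 0.8254$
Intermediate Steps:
$K{\left(d,P \right)} = \frac{63}{31 + P}$
$\frac{1}{K{\left(29,21 \right)}} = \frac{1}{63 \frac{1}{31 + 21}} = \frac{1}{63 \cdot \frac{1}{52}} = \frac{1}{\frac{63}{52}} = \frac{52}{63}$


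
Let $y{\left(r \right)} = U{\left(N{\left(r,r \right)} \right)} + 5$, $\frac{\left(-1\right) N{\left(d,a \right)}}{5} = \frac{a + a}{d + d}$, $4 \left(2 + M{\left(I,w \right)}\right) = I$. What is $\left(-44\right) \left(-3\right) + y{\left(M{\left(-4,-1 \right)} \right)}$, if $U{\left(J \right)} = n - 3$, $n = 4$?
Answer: $138$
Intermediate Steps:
$M{\left(I,w \right)} = -2 + \frac{I}{4}$
$N{\left(d,a \right)} = - \frac{5 a}{d}$ ($N{\left(d,a \right)} = - 5 \frac{a + a}{d + d} = - 5 \frac{2 a}{2 d} = - 5 \cdot 2 a \frac{1}{2 d} = - 5 \frac{a}{d} = - \frac{5 a}{d}$)
$U{\left(J \right)} = 1$ ($U{\left(J \right)} = 4 - 3 = 1$)
$y{\left(r \right)} = 6$ ($y{\left(r \right)} = 1 + 5 = 6$)
$\left(-44\right) \left(-3\right) + y{\left(M{\left(-4,-1 \right)} \right)} = \left(-44\right) \left(-3\right) + 6 = 132 + 6 = 138$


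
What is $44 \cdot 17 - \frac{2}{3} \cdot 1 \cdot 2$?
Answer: $- \frac{2992}{3} \approx -997.33$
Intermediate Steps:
$44 \cdot 17 - \frac{2}{3} \cdot 1 \cdot 2 = 748 \left(-2\right) \frac{1}{3} \cdot 1 \cdot 2 = 748 \left(- \frac{2}{3}\right) 1 \cdot 2 = 748 \left(\left(- \frac{2}{3}\right) 2\right) = 748 \left(- \frac{4}{3}\right) = - \frac{2992}{3}$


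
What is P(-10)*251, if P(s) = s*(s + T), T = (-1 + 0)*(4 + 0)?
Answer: 35140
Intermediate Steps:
T = -4 (T = -1*4 = -4)
P(s) = s*(-4 + s) (P(s) = s*(s - 4) = s*(-4 + s))
P(-10)*251 = -10*(-4 - 10)*251 = -10*(-14)*251 = 140*251 = 35140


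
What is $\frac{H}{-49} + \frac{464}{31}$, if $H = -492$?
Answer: $\frac{37988}{1519} \approx 25.009$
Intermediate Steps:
$\frac{H}{-49} + \frac{464}{31} = - \frac{492}{-49} + \frac{464}{31} = \left(-492\right) \left(- \frac{1}{49}\right) + 464 \cdot \frac{1}{31} = \frac{492}{49} + \frac{464}{31} = \frac{37988}{1519}$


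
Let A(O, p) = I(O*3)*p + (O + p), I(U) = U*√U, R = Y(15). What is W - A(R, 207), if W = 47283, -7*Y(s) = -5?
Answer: 329527/7 - 3105*√105/49 ≈ 46426.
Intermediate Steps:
Y(s) = 5/7 (Y(s) = -⅐*(-5) = 5/7)
R = 5/7 ≈ 0.71429
I(U) = U^(3/2)
A(O, p) = O + p + 3*p*√3*O^(3/2) (A(O, p) = (O*3)^(3/2)*p + (O + p) = (3*O)^(3/2)*p + (O + p) = (3*√3*O^(3/2))*p + (O + p) = 3*p*√3*O^(3/2) + (O + p) = O + p + 3*p*√3*O^(3/2))
W - A(R, 207) = 47283 - (5/7 + 207 + 3*207*√3*(5/7)^(3/2)) = 47283 - (5/7 + 207 + 3*207*√3*(5*√35/49)) = 47283 - (5/7 + 207 + 3105*√105/49) = 47283 - (1454/7 + 3105*√105/49) = 47283 + (-1454/7 - 3105*√105/49) = 329527/7 - 3105*√105/49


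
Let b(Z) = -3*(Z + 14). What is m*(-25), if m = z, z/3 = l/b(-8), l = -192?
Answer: -800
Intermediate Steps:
b(Z) = -42 - 3*Z (b(Z) = -3*(14 + Z) = -42 - 3*Z)
z = 32 (z = 3*(-192/(-42 - 3*(-8))) = 3*(-192/(-42 + 24)) = 3*(-192/(-18)) = 3*(-192*(-1/18)) = 3*(32/3) = 32)
m = 32
m*(-25) = 32*(-25) = -800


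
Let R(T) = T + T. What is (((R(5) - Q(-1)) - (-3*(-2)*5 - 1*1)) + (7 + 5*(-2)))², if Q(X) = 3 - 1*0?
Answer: 625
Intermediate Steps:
Q(X) = 3 (Q(X) = 3 + 0 = 3)
R(T) = 2*T
(((R(5) - Q(-1)) - (-3*(-2)*5 - 1*1)) + (7 + 5*(-2)))² = (((2*5 - 1*3) - (-3*(-2)*5 - 1*1)) + (7 + 5*(-2)))² = (((10 - 3) - (6*5 - 1)) + (7 - 10))² = ((7 - (30 - 1)) - 3)² = ((7 - 1*29) - 3)² = ((7 - 29) - 3)² = (-22 - 3)² = (-25)² = 625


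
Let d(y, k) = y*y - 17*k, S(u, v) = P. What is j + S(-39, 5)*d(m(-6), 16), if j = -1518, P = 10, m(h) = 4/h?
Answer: -38102/9 ≈ -4233.6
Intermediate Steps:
S(u, v) = 10
d(y, k) = y² - 17*k
j + S(-39, 5)*d(m(-6), 16) = -1518 + 10*((4/(-6))² - 17*16) = -1518 + 10*((4*(-⅙))² - 272) = -1518 + 10*((-⅔)² - 272) = -1518 + 10*(4/9 - 272) = -1518 + 10*(-2444/9) = -1518 - 24440/9 = -38102/9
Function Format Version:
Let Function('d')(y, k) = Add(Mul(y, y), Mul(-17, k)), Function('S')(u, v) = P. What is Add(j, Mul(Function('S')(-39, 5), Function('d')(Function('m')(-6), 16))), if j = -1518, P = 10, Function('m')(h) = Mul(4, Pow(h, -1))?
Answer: Rational(-38102, 9) ≈ -4233.6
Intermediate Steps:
Function('S')(u, v) = 10
Function('d')(y, k) = Add(Pow(y, 2), Mul(-17, k))
Add(j, Mul(Function('S')(-39, 5), Function('d')(Function('m')(-6), 16))) = Add(-1518, Mul(10, Add(Pow(Mul(4, Pow(-6, -1)), 2), Mul(-17, 16)))) = Add(-1518, Mul(10, Add(Pow(Mul(4, Rational(-1, 6)), 2), -272))) = Add(-1518, Mul(10, Add(Pow(Rational(-2, 3), 2), -272))) = Add(-1518, Mul(10, Add(Rational(4, 9), -272))) = Add(-1518, Mul(10, Rational(-2444, 9))) = Add(-1518, Rational(-24440, 9)) = Rational(-38102, 9)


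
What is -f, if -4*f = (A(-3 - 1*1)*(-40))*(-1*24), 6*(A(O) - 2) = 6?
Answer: 720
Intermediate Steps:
A(O) = 3 (A(O) = 2 + (⅙)*6 = 2 + 1 = 3)
f = -720 (f = -3*(-40)*(-1*24)/4 = -(-30)*(-24) = -¼*2880 = -720)
-f = -1*(-720) = 720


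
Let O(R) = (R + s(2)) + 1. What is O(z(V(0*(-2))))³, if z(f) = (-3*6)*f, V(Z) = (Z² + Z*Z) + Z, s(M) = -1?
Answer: 0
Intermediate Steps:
V(Z) = Z + 2*Z² (V(Z) = (Z² + Z²) + Z = 2*Z² + Z = Z + 2*Z²)
z(f) = -18*f
O(R) = R (O(R) = (R - 1) + 1 = (-1 + R) + 1 = R)
O(z(V(0*(-2))))³ = (-18*0*(-2)*(1 + 2*(0*(-2))))³ = (-0*(1 + 2*0))³ = (-0*(1 + 0))³ = (-0)³ = (-18*0)³ = 0³ = 0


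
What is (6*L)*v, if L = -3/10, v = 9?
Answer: -81/5 ≈ -16.200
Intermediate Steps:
L = -3/10 (L = -3*1/10 = -3/10 ≈ -0.30000)
(6*L)*v = (6*(-3/10))*9 = -9/5*9 = -81/5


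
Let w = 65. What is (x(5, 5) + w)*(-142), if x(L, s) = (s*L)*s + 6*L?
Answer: -31240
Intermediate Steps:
x(L, s) = 6*L + L*s**2 (x(L, s) = (L*s)*s + 6*L = L*s**2 + 6*L = 6*L + L*s**2)
(x(5, 5) + w)*(-142) = (5*(6 + 5**2) + 65)*(-142) = (5*(6 + 25) + 65)*(-142) = (5*31 + 65)*(-142) = (155 + 65)*(-142) = 220*(-142) = -31240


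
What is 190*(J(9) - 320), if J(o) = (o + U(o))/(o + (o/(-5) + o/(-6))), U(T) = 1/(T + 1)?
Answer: -181490/3 ≈ -60497.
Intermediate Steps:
U(T) = 1/(1 + T)
J(o) = 30*(o + 1/(1 + o))/(19*o) (J(o) = (o + 1/(1 + o))/(o + (o/(-5) + o/(-6))) = (o + 1/(1 + o))/(o + (o*(-⅕) + o*(-⅙))) = (o + 1/(1 + o))/(o + (-o/5 - o/6)) = (o + 1/(1 + o))/(o - 11*o/30) = (o + 1/(1 + o))/((19*o/30)) = (o + 1/(1 + o))*(30/(19*o)) = 30*(o + 1/(1 + o))/(19*o))
190*(J(9) - 320) = 190*((30/19)*(1 + 9*(1 + 9))/(9*(1 + 9)) - 320) = 190*((30/19)*(⅑)*(1 + 9*10)/10 - 320) = 190*((30/19)*(⅑)*(⅒)*(1 + 90) - 320) = 190*((30/19)*(⅑)*(⅒)*91 - 320) = 190*(91/57 - 320) = 190*(-18149/57) = -181490/3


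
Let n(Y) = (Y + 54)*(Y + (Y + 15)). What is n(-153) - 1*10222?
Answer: 18587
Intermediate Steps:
n(Y) = (15 + 2*Y)*(54 + Y) (n(Y) = (54 + Y)*(Y + (15 + Y)) = (54 + Y)*(15 + 2*Y) = (15 + 2*Y)*(54 + Y))
n(-153) - 1*10222 = (810 + 2*(-153)**2 + 123*(-153)) - 1*10222 = (810 + 2*23409 - 18819) - 10222 = (810 + 46818 - 18819) - 10222 = 28809 - 10222 = 18587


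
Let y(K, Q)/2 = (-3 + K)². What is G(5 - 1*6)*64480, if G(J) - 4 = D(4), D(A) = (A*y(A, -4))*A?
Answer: 2321280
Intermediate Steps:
y(K, Q) = 2*(-3 + K)²
D(A) = 2*A²*(-3 + A)² (D(A) = (A*(2*(-3 + A)²))*A = (2*A*(-3 + A)²)*A = 2*A²*(-3 + A)²)
G(J) = 36 (G(J) = 4 + 2*4²*(-3 + 4)² = 4 + 2*16*1² = 4 + 2*16*1 = 4 + 32 = 36)
G(5 - 1*6)*64480 = 36*64480 = 2321280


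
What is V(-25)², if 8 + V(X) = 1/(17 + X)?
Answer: 4225/64 ≈ 66.016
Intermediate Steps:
V(X) = -8 + 1/(17 + X)
V(-25)² = ((-135 - 8*(-25))/(17 - 25))² = ((-135 + 200)/(-8))² = (-⅛*65)² = (-65/8)² = 4225/64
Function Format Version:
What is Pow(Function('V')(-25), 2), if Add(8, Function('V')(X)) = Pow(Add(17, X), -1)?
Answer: Rational(4225, 64) ≈ 66.016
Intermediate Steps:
Function('V')(X) = Add(-8, Pow(Add(17, X), -1))
Pow(Function('V')(-25), 2) = Pow(Mul(Pow(Add(17, -25), -1), Add(-135, Mul(-8, -25))), 2) = Pow(Mul(Pow(-8, -1), Add(-135, 200)), 2) = Pow(Mul(Rational(-1, 8), 65), 2) = Pow(Rational(-65, 8), 2) = Rational(4225, 64)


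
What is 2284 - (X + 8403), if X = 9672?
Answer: -15791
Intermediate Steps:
2284 - (X + 8403) = 2284 - (9672 + 8403) = 2284 - 1*18075 = 2284 - 18075 = -15791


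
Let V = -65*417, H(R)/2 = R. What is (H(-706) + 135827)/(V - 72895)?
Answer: -26883/20000 ≈ -1.3442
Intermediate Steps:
H(R) = 2*R
V = -27105
(H(-706) + 135827)/(V - 72895) = (2*(-706) + 135827)/(-27105 - 72895) = (-1412 + 135827)/(-100000) = 134415*(-1/100000) = -26883/20000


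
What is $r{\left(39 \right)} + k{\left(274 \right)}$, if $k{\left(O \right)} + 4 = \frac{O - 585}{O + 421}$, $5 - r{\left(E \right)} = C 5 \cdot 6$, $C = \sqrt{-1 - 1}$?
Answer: $\frac{384}{695} - 30 i \sqrt{2} \approx 0.55252 - 42.426 i$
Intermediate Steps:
$C = i \sqrt{2}$ ($C = \sqrt{-2} = i \sqrt{2} \approx 1.4142 i$)
$r{\left(E \right)} = 5 - 30 i \sqrt{2}$ ($r{\left(E \right)} = 5 - i \sqrt{2} \cdot 5 \cdot 6 = 5 - 5 i \sqrt{2} \cdot 6 = 5 - 30 i \sqrt{2}$)
$k{\left(O \right)} = -4 + \frac{-585 + O}{421 + O}$ ($k{\left(O \right)} = -4 + \frac{O - 585}{O + 421} = -4 + \frac{-585 + O}{421 + O}$)
$r{\left(39 \right)} + k{\left(274 \right)} = \left(5 - 30 i \sqrt{2}\right) + \frac{-2269 - 822}{421 + 274} = \left(5 - 30 i \sqrt{2}\right) + \frac{-2269 - 822}{695} = \left(5 - 30 i \sqrt{2}\right) + \frac{1}{695} \left(-3091\right) = \left(5 - 30 i \sqrt{2}\right) - \frac{3091}{695} = \frac{384}{695} - 30 i \sqrt{2}$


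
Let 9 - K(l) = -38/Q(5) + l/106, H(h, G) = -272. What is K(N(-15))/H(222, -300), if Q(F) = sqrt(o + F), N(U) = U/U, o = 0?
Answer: -953/28832 - 19*sqrt(5)/680 ≈ -0.095532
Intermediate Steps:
N(U) = 1
Q(F) = sqrt(F) (Q(F) = sqrt(0 + F) = sqrt(F))
K(l) = 9 - l/106 + 38*sqrt(5)/5 (K(l) = 9 - (-38*sqrt(5)/5 + l/106) = 9 + (-l/106 + 38*sqrt(5)/5) = 9 - l/106 + 38*sqrt(5)/5)
K(N(-15))/H(222, -300) = (9 - 1/106*1 + 38*sqrt(5)/5)/(-272) = (9 - 1/106 + 38*sqrt(5)/5)*(-1/272) = (953/106 + 38*sqrt(5)/5)*(-1/272) = -953/28832 - 19*sqrt(5)/680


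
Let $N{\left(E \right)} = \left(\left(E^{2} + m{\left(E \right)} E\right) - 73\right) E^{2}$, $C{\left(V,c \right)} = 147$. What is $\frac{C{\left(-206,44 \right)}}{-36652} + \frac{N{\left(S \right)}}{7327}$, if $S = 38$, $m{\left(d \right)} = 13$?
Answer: $\frac{118493347}{322388} \approx 367.55$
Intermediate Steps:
$N{\left(E \right)} = E^{2} \left(-73 + E^{2} + 13 E\right)$ ($N{\left(E \right)} = \left(\left(E^{2} + 13 E\right) - 73\right) E^{2} = \left(-73 + E^{2} + 13 E\right) E^{2} = E^{2} \left(-73 + E^{2} + 13 E\right)$)
$\frac{C{\left(-206,44 \right)}}{-36652} + \frac{N{\left(S \right)}}{7327} = \frac{147}{-36652} + \frac{38^{2} \left(-73 + 38^{2} + 13 \cdot 38\right)}{7327} = 147 \left(- \frac{1}{36652}\right) + 1444 \left(-73 + 1444 + 494\right) \frac{1}{7327} = - \frac{3}{748} + 1444 \cdot 1865 \cdot \frac{1}{7327} = - \frac{3}{748} + 2693060 \cdot \frac{1}{7327} = - \frac{3}{748} + \frac{2693060}{7327} = \frac{118493347}{322388}$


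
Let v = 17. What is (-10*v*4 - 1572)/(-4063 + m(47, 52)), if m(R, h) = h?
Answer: 2252/4011 ≈ 0.56146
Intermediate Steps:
(-10*v*4 - 1572)/(-4063 + m(47, 52)) = (-10*17*4 - 1572)/(-4063 + 52) = (-170*4 - 1572)/(-4011) = (-680 - 1572)*(-1/4011) = -2252*(-1/4011) = 2252/4011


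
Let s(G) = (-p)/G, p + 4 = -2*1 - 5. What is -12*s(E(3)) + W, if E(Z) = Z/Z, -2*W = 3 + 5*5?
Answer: -146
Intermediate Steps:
W = -14 (W = -(3 + 5*5)/2 = -(3 + 25)/2 = -1/2*28 = -14)
p = -11 (p = -4 + (-2*1 - 5) = -4 + (-2 - 5) = -4 - 7 = -11)
E(Z) = 1
s(G) = 11/G (s(G) = (-1*(-11))/G = 11/G)
-12*s(E(3)) + W = -132/1 - 14 = -132 - 14 = -146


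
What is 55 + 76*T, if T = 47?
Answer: 3627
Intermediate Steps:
55 + 76*T = 55 + 76*47 = 55 + 3572 = 3627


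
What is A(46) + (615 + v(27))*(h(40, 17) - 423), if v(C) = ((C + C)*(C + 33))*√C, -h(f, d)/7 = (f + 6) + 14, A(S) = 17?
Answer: -518428 - 8193960*√3 ≈ -1.4711e+7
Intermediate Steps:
h(f, d) = -140 - 7*f (h(f, d) = -7*((f + 6) + 14) = -7*((6 + f) + 14) = -7*(20 + f) = -140 - 7*f)
v(C) = 2*C^(3/2)*(33 + C) (v(C) = ((2*C)*(33 + C))*√C = (2*C*(33 + C))*√C = 2*C^(3/2)*(33 + C))
A(46) + (615 + v(27))*(h(40, 17) - 423) = 17 + (615 + 2*27^(3/2)*(33 + 27))*((-140 - 7*40) - 423) = 17 + (615 + 2*(81*√3)*60)*((-140 - 280) - 423) = 17 + (615 + 9720*√3)*(-420 - 423) = 17 + (615 + 9720*√3)*(-843) = 17 + (-518445 - 8193960*√3) = -518428 - 8193960*√3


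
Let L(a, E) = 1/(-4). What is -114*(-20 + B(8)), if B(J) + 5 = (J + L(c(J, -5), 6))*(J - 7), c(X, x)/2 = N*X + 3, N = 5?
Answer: 3933/2 ≈ 1966.5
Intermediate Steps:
c(X, x) = 6 + 10*X (c(X, x) = 2*(5*X + 3) = 2*(3 + 5*X) = 6 + 10*X)
L(a, E) = -¼
B(J) = -5 + (-7 + J)*(-¼ + J) (B(J) = -5 + (J - ¼)*(J - 7) = -5 + (-¼ + J)*(-7 + J) = -5 + (-7 + J)*(-¼ + J))
-114*(-20 + B(8)) = -114*(-20 + (-13/4 + 8² - 29/4*8)) = -114*(-20 + (-13/4 + 64 - 58)) = -114*(-20 + 11/4) = -114*(-69/4) = 3933/2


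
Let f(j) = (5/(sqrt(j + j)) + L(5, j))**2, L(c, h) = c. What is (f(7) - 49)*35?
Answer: -1555/2 + 125*sqrt(14) ≈ -309.79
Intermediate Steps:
f(j) = (5 + 5*sqrt(2)/(2*sqrt(j)))**2 (f(j) = (5/(sqrt(j + j)) + 5)**2 = (5/(sqrt(2*j)) + 5)**2 = (5/((sqrt(2)*sqrt(j))) + 5)**2 = (5*(sqrt(2)/(2*sqrt(j))) + 5)**2 = (5*sqrt(2)/(2*sqrt(j)) + 5)**2 = (5 + 5*sqrt(2)/(2*sqrt(j)))**2)
(f(7) - 49)*35 = ((25/2)*(1 + sqrt(2)*sqrt(7))**2/7 - 49)*35 = ((25/2)*(1/7)*(1 + sqrt(14))**2 - 49)*35 = (25*(1 + sqrt(14))**2/14 - 49)*35 = (-49 + 25*(1 + sqrt(14))**2/14)*35 = -1715 + 125*(1 + sqrt(14))**2/2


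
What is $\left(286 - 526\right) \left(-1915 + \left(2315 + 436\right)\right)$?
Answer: $-200640$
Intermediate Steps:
$\left(286 - 526\right) \left(-1915 + \left(2315 + 436\right)\right) = - 240 \left(-1915 + 2751\right) = \left(-240\right) 836 = -200640$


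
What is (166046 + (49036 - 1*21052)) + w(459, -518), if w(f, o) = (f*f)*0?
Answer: 194030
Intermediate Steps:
w(f, o) = 0 (w(f, o) = f²*0 = 0)
(166046 + (49036 - 1*21052)) + w(459, -518) = (166046 + (49036 - 1*21052)) + 0 = (166046 + (49036 - 21052)) + 0 = (166046 + 27984) + 0 = 194030 + 0 = 194030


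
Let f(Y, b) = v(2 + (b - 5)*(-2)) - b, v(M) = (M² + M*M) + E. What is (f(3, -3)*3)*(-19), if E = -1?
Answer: -37050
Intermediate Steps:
v(M) = -1 + 2*M² (v(M) = (M² + M*M) - 1 = (M² + M²) - 1 = 2*M² - 1 = -1 + 2*M²)
f(Y, b) = -1 - b + 2*(12 - 2*b)² (f(Y, b) = (-1 + 2*(2 + (b - 5)*(-2))²) - b = (-1 + 2*(2 + (-5 + b)*(-2))²) - b = (-1 + 2*(2 + (10 - 2*b))²) - b = (-1 + 2*(12 - 2*b)²) - b = -1 - b + 2*(12 - 2*b)²)
(f(3, -3)*3)*(-19) = ((-1 - 1*(-3) + 8*(-6 - 3)²)*3)*(-19) = ((-1 + 3 + 8*(-9)²)*3)*(-19) = ((-1 + 3 + 8*81)*3)*(-19) = ((-1 + 3 + 648)*3)*(-19) = (650*3)*(-19) = 1950*(-19) = -37050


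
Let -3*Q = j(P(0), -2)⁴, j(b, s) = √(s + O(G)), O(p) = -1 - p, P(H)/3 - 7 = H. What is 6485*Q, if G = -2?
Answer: -6485/3 ≈ -2161.7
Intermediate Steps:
P(H) = 21 + 3*H
j(b, s) = √(1 + s) (j(b, s) = √(s + (-1 - 1*(-2))) = √(s + (-1 + 2)) = √(s + 1) = √(1 + s))
Q = -⅓ (Q = -(1 - 2)²/3 = -(√(-1))⁴/3 = -I⁴/3 = -⅓*1 = -⅓ ≈ -0.33333)
6485*Q = 6485*(-⅓) = -6485/3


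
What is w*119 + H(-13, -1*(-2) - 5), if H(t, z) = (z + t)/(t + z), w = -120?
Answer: -14279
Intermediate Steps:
H(t, z) = 1 (H(t, z) = (t + z)/(t + z) = 1)
w*119 + H(-13, -1*(-2) - 5) = -120*119 + 1 = -14280 + 1 = -14279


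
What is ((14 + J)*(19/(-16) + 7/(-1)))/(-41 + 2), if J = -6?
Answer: 131/78 ≈ 1.6795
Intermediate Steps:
((14 + J)*(19/(-16) + 7/(-1)))/(-41 + 2) = ((14 - 6)*(19/(-16) + 7/(-1)))/(-41 + 2) = (8*(19*(-1/16) + 7*(-1)))/(-39) = (8*(-19/16 - 7))*(-1/39) = (8*(-131/16))*(-1/39) = -131/2*(-1/39) = 131/78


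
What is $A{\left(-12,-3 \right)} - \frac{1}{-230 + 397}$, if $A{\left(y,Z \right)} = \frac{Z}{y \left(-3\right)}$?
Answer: $- \frac{179}{2004} \approx -0.089321$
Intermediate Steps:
$A{\left(y,Z \right)} = - \frac{Z}{3 y}$ ($A{\left(y,Z \right)} = \frac{Z}{\left(-3\right) y} = Z \left(- \frac{1}{3 y}\right) = - \frac{Z}{3 y}$)
$A{\left(-12,-3 \right)} - \frac{1}{-230 + 397} = \left(- \frac{1}{3}\right) \left(-3\right) \frac{1}{-12} - \frac{1}{-230 + 397} = \left(- \frac{1}{3}\right) \left(-3\right) \left(- \frac{1}{12}\right) - \frac{1}{167} = - \frac{1}{12} - \frac{1}{167} = - \frac{179}{2004}$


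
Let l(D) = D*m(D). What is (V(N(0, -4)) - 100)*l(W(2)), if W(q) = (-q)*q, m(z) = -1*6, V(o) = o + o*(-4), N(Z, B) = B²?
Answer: -3552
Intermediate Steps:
V(o) = -3*o (V(o) = o - 4*o = -3*o)
m(z) = -6
W(q) = -q²
l(D) = -6*D (l(D) = D*(-6) = -6*D)
(V(N(0, -4)) - 100)*l(W(2)) = (-3*(-4)² - 100)*(-(-6)*2²) = (-3*16 - 100)*(-(-6)*4) = (-48 - 100)*(-6*(-4)) = -148*24 = -3552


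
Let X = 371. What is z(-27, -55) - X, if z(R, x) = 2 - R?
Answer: -342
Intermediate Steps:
z(-27, -55) - X = (2 - 1*(-27)) - 1*371 = (2 + 27) - 371 = 29 - 371 = -342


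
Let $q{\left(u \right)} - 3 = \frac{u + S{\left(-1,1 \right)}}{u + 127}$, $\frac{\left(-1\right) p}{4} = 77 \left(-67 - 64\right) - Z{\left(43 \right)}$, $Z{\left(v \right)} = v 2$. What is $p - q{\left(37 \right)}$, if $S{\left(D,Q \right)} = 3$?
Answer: $\frac{1668239}{41} \approx 40689.0$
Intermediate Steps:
$Z{\left(v \right)} = 2 v$
$p = 40692$ ($p = - 4 \left(77 \left(-67 - 64\right) - 2 \cdot 43\right) = - 4 \left(77 \left(-131\right) - 86\right) = - 4 \left(-10087 - 86\right) = \left(-4\right) \left(-10173\right) = 40692$)
$q{\left(u \right)} = 3 + \frac{3 + u}{127 + u}$ ($q{\left(u \right)} = 3 + \frac{u + 3}{u + 127} = 3 + \frac{3 + u}{127 + u}$)
$p - q{\left(37 \right)} = 40692 - \frac{4 \left(96 + 37\right)}{127 + 37} = 40692 - 4 \cdot \frac{1}{164} \cdot 133 = 40692 - \frac{133}{41} = \frac{1668239}{41}$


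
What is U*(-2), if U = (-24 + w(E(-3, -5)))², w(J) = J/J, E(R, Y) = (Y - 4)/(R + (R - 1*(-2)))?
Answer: -1058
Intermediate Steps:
E(R, Y) = (-4 + Y)/(2 + 2*R) (E(R, Y) = (-4 + Y)/(R + (R + 2)) = (-4 + Y)/(R + (2 + R)) = (-4 + Y)/(2 + 2*R))
w(J) = 1
U = 529 (U = (-24 + 1)² = (-23)² = 529)
U*(-2) = 529*(-2) = -1058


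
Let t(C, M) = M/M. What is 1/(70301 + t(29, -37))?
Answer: 1/70302 ≈ 1.4224e-5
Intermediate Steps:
t(C, M) = 1
1/(70301 + t(29, -37)) = 1/(70301 + 1) = 1/70302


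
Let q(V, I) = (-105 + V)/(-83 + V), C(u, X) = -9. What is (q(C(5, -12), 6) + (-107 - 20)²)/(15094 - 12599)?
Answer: 741991/114770 ≈ 6.4650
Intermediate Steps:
q(V, I) = (-105 + V)/(-83 + V)
(q(C(5, -12), 6) + (-107 - 20)²)/(15094 - 12599) = ((-105 - 9)/(-83 - 9) + (-107 - 20)²)/(15094 - 12599) = (-114/(-92) + (-127)²)/2495 = (-1/92*(-114) + 16129)*(1/2495) = (57/46 + 16129)*(1/2495) = (741991/46)*(1/2495) = 741991/114770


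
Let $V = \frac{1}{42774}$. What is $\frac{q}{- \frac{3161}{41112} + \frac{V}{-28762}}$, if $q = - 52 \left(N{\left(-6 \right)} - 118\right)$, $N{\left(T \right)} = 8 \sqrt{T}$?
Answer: $- \frac{25862568658325568}{324072516415} + \frac{1753394485310208 i \sqrt{6}}{324072516415} \approx -79805.0 + 13253.0 i$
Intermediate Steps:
$V = \frac{1}{42774} \approx 2.3379 \cdot 10^{-5}$
$q = 6136 - 416 i \sqrt{6}$ ($q = - 52 \left(8 \sqrt{-6} - 118\right) = - 52 \left(8 i \sqrt{6} - 118\right) = - 52 \left(-118 + 8 i \sqrt{6}\right) = 6136 - 416 i \sqrt{6} \approx 6136.0 - 1019.0 i$)
$\frac{q}{- \frac{3161}{41112} + \frac{V}{-28762}} = \frac{6136 - 416 i \sqrt{6}}{- \frac{3161}{41112} + \frac{1}{42774 \left(-28762\right)}} = \frac{6136 - 416 i \sqrt{6}}{\left(-3161\right) \frac{1}{41112} + \frac{1}{42774} \left(- \frac{1}{28762}\right)} = \frac{6136 - 416 i \sqrt{6}}{- \frac{3161}{41112} - \frac{1}{1230265788}} = \frac{6136 - 416 i \sqrt{6}}{- \frac{324072516415}{4214890589688}} = \left(6136 - 416 i \sqrt{6}\right) \left(- \frac{4214890589688}{324072516415}\right) = - \frac{25862568658325568}{324072516415} + \frac{1753394485310208 i \sqrt{6}}{324072516415}$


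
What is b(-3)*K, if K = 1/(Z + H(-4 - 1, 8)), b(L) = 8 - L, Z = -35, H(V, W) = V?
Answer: -11/40 ≈ -0.27500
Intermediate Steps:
K = -1/40 (K = 1/(-35 + (-4 - 1)) = 1/(-35 - 5) = 1/(-40) = -1/40 ≈ -0.025000)
b(-3)*K = (8 - 1*(-3))*(-1/40) = (8 + 3)*(-1/40) = 11*(-1/40) = -11/40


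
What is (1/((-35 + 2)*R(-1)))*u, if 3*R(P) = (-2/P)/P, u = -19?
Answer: -19/22 ≈ -0.86364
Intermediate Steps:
R(P) = -2/(3*P²) (R(P) = ((-2/P)/P)/3 = (-2/P²)/3 = -2/(3*P²))
(1/((-35 + 2)*R(-1)))*u = (1/((-35 + 2)*((-⅔/(-1)²))))*(-19) = (1/((-33)*((-⅔*1))))*(-19) = -1/(33*(-⅔))*(-19) = -1/33*(-3/2)*(-19) = (1/22)*(-19) = -19/22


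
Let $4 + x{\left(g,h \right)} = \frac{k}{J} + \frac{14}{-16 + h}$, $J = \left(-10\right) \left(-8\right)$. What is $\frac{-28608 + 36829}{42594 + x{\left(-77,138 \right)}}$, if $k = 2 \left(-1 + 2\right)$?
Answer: $\frac{20059240}{103919941} \approx 0.19303$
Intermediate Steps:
$k = 2$ ($k = 2 \cdot 1 = 2$)
$J = 80$
$x{\left(g,h \right)} = - \frac{159}{40} + \frac{14}{-16 + h}$ ($x{\left(g,h \right)} = -4 + \left(\frac{2}{80} + \frac{14}{-16 + h}\right) = -4 + \left(2 \cdot \frac{1}{80} + \frac{14}{-16 + h}\right) = -4 + \left(\frac{1}{40} + \frac{14}{-16 + h}\right) = - \frac{159}{40} + \frac{14}{-16 + h}$)
$\frac{-28608 + 36829}{42594 + x{\left(-77,138 \right)}} = \frac{-28608 + 36829}{42594 + \frac{3104 - 21942}{40 \left(-16 + 138\right)}} = \frac{8221}{42594 + \frac{3104 - 21942}{40 \cdot 122}} = \frac{8221}{42594 + \frac{1}{40} \cdot \frac{1}{122} \left(-18838\right)} = \frac{8221}{42594 - \frac{9419}{2440}} = \frac{8221}{\frac{103919941}{2440}} = 8221 \cdot \frac{2440}{103919941} = \frac{20059240}{103919941}$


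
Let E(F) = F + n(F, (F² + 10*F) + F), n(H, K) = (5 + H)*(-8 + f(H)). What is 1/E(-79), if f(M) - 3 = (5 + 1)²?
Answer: -1/2373 ≈ -0.00042141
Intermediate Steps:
f(M) = 39 (f(M) = 3 + (5 + 1)² = 3 + 6² = 3 + 36 = 39)
n(H, K) = 155 + 31*H (n(H, K) = (5 + H)*(-8 + 39) = (5 + H)*31 = 155 + 31*H)
E(F) = 155 + 32*F (E(F) = F + (155 + 31*F) = 155 + 32*F)
1/E(-79) = 1/(155 + 32*(-79)) = 1/(155 - 2528) = 1/(-2373) = -1/2373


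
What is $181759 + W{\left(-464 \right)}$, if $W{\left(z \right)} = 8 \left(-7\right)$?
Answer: $181703$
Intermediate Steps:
$W{\left(z \right)} = -56$
$181759 + W{\left(-464 \right)} = 181759 - 56 = 181703$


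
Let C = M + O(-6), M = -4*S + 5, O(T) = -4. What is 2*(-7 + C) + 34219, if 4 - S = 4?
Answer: 34207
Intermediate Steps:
S = 0 (S = 4 - 1*4 = 4 - 4 = 0)
M = 5 (M = -4*0 + 5 = 0 + 5 = 5)
C = 1 (C = 5 - 4 = 1)
2*(-7 + C) + 34219 = 2*(-7 + 1) + 34219 = 2*(-6) + 34219 = -12 + 34219 = 34207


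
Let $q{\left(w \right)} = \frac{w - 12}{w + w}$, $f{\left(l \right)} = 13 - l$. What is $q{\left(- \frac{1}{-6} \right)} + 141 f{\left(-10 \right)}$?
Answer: $\frac{6415}{2} \approx 3207.5$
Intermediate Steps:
$q{\left(w \right)} = \frac{-12 + w}{2 w}$
$q{\left(- \frac{1}{-6} \right)} + 141 f{\left(-10 \right)} = \frac{-12 - \frac{1}{-6}}{2 \left(- \frac{1}{-6}\right)} + 141 \left(13 - -10\right) = \frac{-12 - - \frac{1}{6}}{2 \left(\left(-1\right) \left(- \frac{1}{6}\right)\right)} + 141 \left(13 + 10\right) = \frac{\frac{1}{\frac{1}{6}} \left(-12 + \frac{1}{6}\right)}{2} + 141 \cdot 23 = \frac{1}{2} \cdot 6 \left(- \frac{71}{6}\right) + 3243 = - \frac{71}{2} + 3243 = \frac{6415}{2}$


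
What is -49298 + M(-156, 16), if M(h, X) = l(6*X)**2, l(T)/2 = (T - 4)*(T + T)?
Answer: 1248018286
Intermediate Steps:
l(T) = 4*T*(-4 + T) (l(T) = 2*((T - 4)*(T + T)) = 2*((-4 + T)*(2*T)) = 2*(2*T*(-4 + T)) = 4*T*(-4 + T))
M(h, X) = 576*X**2*(-4 + 6*X)**2 (M(h, X) = (4*(6*X)*(-4 + 6*X))**2 = (24*X*(-4 + 6*X))**2 = 576*X**2*(-4 + 6*X)**2)
-49298 + M(-156, 16) = -49298 + 2304*16**2*(-2 + 3*16)**2 = -49298 + 2304*256*(-2 + 48)**2 = -49298 + 2304*256*46**2 = -49298 + 2304*256*2116 = -49298 + 1248067584 = 1248018286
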